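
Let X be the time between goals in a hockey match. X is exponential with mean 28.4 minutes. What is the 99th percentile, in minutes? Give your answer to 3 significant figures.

131

The rate is λ = 1/28.4 = 0.0352113 per minute.
Set 1 − e^(−λt) = 0.99, so t = −ln(0.01)/λ = 4.6052/0.0352113 ≈ 130.787 minutes.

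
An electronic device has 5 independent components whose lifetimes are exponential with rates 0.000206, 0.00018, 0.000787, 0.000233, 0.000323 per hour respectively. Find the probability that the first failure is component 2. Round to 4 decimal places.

0.1041

The time to first failure is exponential with rate Σλ = 0.000206 + 0.00018 + 0.000787 + 0.000233 + 0.000323 = 0.001729.
P(component 2 first) = λ_2/Σλ = 0.00018/0.001729 ≈ 0.1041.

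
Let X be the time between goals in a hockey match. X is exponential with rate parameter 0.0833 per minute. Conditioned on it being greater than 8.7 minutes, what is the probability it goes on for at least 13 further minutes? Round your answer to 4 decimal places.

0.3386

P(X > s+t | X > s) = e^(−λ(s+t))/e^(−λs) = e^(−λt), independent of s = 8.7.
P(X > 13) = e^(−1.0829) ≈ 0.3386.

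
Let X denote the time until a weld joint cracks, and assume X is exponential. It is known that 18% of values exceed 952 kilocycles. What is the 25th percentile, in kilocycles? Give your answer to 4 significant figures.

159.7

e^(−λ·952) = 0.18 ⇒ λ = −ln(0.18)/952 = 0.00180126.
25th percentile: 1 − e^(−λt) = 0.25, t = −ln(0.75)/λ = 159.712 kilocycles.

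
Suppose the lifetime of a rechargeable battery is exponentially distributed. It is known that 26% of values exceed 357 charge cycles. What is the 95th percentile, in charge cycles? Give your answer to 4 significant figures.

793.9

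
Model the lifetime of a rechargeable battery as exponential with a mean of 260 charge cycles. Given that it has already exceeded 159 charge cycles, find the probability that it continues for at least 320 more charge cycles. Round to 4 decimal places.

The rate is λ = 1/260 = 0.00384615 per charge cycle.
By the memoryless property, P(X > 159+320 | X > 159) = P(X > 320).
P(X > 320) = e^(−1.2308) ≈ 0.2921.

0.2921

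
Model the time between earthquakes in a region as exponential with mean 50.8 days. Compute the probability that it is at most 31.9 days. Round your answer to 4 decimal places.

0.4663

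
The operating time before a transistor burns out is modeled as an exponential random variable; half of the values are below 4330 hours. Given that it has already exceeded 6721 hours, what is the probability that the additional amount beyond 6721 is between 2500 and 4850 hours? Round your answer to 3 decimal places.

0.210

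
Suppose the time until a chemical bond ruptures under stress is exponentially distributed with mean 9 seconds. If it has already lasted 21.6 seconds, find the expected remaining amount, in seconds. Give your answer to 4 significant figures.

The rate is λ = 1/9 = 0.111111 per second.
By memorylessness, the remaining amount past any threshold is again Exp(λ) with mean 1/λ = 9 seconds.

9.000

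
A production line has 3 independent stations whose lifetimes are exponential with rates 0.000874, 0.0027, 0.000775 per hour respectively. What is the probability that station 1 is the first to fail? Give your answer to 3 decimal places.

The time to first failure is exponential with rate Σλ = 0.000874 + 0.0027 + 0.000775 = 0.004349.
P(station 1 first) = λ_1/Σλ = 0.000874/0.004349 ≈ 0.201.

0.201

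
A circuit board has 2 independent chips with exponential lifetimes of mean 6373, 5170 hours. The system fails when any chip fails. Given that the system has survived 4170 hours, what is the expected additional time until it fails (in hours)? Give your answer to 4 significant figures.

2854

First-failure rate Σλ = 1/6373 + 1/5170 = 0.000350336.
By memorylessness the expected residual is 1/Σλ = 2854.41 hours, regardless of the 4170 already elapsed.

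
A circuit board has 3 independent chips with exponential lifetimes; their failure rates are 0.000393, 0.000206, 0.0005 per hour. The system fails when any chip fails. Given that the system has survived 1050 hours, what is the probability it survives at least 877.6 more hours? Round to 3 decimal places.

Time to first failure ~ Exp(Σλ) with Σλ = 0.001099.
By memorylessness, P(T > 1050+877.6 | T > 1050) = P(T > 877.6) = e^(−0.001099·877.6) ≈ 0.381.

0.381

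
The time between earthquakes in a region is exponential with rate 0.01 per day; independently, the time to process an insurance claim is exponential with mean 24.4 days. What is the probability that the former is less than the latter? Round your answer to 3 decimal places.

λ_1 = 0.01, λ_2 = 1/24.4 = 0.0409836.
For independent exponentials, P(the former < the latter) = λ_1/(λ_1+λ_2) = 0.01/0.0509836 ≈ 0.196.

0.196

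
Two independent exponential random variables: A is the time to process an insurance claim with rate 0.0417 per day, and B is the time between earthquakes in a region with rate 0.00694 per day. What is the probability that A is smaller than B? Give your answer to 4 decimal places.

λ_1 = 0.0417, λ_2 = 0.00694.
For independent exponentials, P(A < B) = λ_1/(λ_1+λ_2) = 0.0417/0.04864 ≈ 0.8573.

0.8573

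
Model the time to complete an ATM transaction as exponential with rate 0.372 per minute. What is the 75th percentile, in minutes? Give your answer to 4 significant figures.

3.727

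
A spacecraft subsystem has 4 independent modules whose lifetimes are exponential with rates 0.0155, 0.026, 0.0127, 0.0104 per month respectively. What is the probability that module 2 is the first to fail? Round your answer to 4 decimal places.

0.4025

The time to first failure is exponential with rate Σλ = 0.0155 + 0.026 + 0.0127 + 0.0104 = 0.0646.
P(module 2 first) = λ_2/Σλ = 0.026/0.0646 ≈ 0.4025.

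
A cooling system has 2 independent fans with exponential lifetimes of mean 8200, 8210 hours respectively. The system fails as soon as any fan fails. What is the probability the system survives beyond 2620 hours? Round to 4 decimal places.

0.5280

The first failure time is exponential with rate Σλ_i = 1/8200 + 1/8210 = 0.000243754 per hour.
P(min > 2620) = e^(−0.000243754·2620) = e^(−0.63864) ≈ 0.5280.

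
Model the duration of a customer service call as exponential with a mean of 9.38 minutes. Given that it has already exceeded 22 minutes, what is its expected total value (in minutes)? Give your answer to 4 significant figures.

31.38

The rate is λ = 1/9.38 = 0.10661 per minute.
By memorylessness, E[X | X > 22] = 22 + 1/λ = 22 + 9.38 = 31.38 minutes.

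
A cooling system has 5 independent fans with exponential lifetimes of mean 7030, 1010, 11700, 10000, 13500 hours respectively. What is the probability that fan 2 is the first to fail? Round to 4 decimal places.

Rates: λ_i = 1/mean_i → 0.000142248, 0.000990099, 0.0000854701, 0.0001, 0.0000740741; Σλ = 0.00139189.
P(fan 2 first) = λ_2/Σλ = 0.000990099/0.00139189 ≈ 0.7113.

0.7113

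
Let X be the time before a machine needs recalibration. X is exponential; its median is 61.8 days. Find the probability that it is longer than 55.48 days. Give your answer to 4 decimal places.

For an exponential, median = ln(2)/λ, so λ = ln 2 / 61.8 = 0.011216 per day.
P(X > 55.48) = e^(−λ·55.48) = e^(−0.62226) ≈ 0.5367.

0.5367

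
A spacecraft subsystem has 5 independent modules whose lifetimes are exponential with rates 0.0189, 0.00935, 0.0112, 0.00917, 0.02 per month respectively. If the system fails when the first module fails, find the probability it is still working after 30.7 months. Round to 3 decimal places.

0.122

The time to first failure is exponential with rate Σλ = 0.0189 + 0.00935 + 0.0112 + 0.00917 + 0.02 = 0.06862.
P(min > 30.7) = e^(−0.06862·30.7) = e^(−2.1066) ≈ 0.122.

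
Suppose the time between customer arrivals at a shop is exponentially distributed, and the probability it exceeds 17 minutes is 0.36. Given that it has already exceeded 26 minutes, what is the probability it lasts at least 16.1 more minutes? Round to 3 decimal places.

0.380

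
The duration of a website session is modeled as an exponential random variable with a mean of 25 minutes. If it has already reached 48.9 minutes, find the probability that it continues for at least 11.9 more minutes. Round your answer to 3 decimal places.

0.621

The rate is λ = 1/25 = 0.04 per minute.
The exponential is memoryless, so the remaining time is again Exp(λ): the condition X > 48.9 is irrelevant.
P(X > 11.9) = e^(−0.476) ≈ 0.621.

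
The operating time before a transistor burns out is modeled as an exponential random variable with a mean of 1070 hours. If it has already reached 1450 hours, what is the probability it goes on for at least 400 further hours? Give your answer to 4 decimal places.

0.6881

The rate is λ = 1/1070 = 0.000934579 per hour.
By the memoryless property, P(X > 1450+400 | X > 1450) = P(X > 400).
P(X > 400) = e^(−0.37383) ≈ 0.6881.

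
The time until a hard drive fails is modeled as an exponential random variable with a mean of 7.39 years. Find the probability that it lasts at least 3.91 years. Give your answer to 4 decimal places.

0.5891

The rate is λ = 1/7.39 = 0.135318 per year.
P(X > 3.91) = e^(−λ·3.91) = e^(−0.52909) ≈ 0.5891.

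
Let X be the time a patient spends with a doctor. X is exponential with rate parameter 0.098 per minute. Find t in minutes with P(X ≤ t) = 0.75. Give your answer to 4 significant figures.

14.15

Set 1 − e^(−λt) = 0.75, so t = −ln(0.25)/λ = 1.3863/0.098 ≈ 14.1459 minutes.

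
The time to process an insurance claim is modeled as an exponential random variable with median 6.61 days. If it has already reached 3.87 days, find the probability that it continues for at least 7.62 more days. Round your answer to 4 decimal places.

0.4498

For an exponential, median = ln(2)/λ, so λ = ln 2 / 6.61 = 0.104863 per day.
By the memoryless property, P(X > 3.87+7.62 | X > 3.87) = P(X > 7.62).
P(X > 7.62) = e^(−0.79906) ≈ 0.4498.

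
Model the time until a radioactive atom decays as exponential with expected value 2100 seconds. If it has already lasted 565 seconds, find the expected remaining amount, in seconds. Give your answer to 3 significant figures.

The rate is λ = 1/2100 = 0.00047619 per second.
By memorylessness, the remaining amount past any threshold is again Exp(λ) with mean 1/λ = 2100 seconds.

2100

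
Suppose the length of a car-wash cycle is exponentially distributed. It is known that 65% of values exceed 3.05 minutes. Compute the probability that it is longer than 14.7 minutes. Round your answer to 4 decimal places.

0.1254

e^(−λ·3.05) = 0.65 ⇒ λ = −ln(0.65)/3.05 = 0.14124.
P(X > 14.7) = e^(−0.14124·14.7) = e^(−2.0762) ≈ 0.1254.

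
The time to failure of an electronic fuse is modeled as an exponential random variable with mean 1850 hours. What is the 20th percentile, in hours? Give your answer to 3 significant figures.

The rate is λ = 1/1850 = 0.000540541 per hour.
Set 1 − e^(−λt) = 0.2, so t = −ln(0.8)/λ = 0.22314/0.000540541 ≈ 412.816 hours.

413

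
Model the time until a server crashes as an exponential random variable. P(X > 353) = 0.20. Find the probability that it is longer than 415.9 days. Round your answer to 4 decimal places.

e^(−λ·353) = 0.20 ⇒ λ = −ln(0.20)/353 = 0.00455931.
P(X > 415.9) = e^(−0.00455931·415.9) = e^(−1.8962) ≈ 0.1501.

0.1501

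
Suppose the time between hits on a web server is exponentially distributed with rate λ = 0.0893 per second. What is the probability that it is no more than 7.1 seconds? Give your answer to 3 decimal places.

P(X ≤ 7.1) = 1 − e^(−λ·7.1) = 1 − e^(−0.63403) ≈ 0.470.

0.470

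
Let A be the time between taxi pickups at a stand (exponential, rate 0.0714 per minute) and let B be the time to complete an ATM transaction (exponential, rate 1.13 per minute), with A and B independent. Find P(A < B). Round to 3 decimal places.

λ_1 = 0.0714, λ_2 = 1.13.
For independent exponentials, P(A < B) = λ_1/(λ_1+λ_2) = 0.0714/1.2014 ≈ 0.059.

0.059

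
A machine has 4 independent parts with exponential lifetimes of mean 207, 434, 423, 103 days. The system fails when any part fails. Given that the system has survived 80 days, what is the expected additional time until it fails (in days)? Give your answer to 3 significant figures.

First-failure rate Σλ = 1/207 + 1/434 + 1/423 + 1/103 = 0.0192079.
By memorylessness the expected residual is 1/Σλ = 52.062 days, regardless of the 80 already elapsed.

52.1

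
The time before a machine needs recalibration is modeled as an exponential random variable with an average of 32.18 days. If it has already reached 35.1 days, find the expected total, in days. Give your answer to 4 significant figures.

The rate is λ = 1/32.18 = 0.0310752 per day.
By memorylessness, E[X | X > 35.1] = 35.1 + 1/λ = 35.1 + 32.18 = 67.28 days.

67.28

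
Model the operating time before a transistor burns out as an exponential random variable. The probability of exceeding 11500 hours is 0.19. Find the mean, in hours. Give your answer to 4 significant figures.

e^(−λ·11500) = 0.19 ⇒ λ = −ln(0.19)/11500 = 0.000144411.
Mean = 1/λ = 6924.66 hours.

6925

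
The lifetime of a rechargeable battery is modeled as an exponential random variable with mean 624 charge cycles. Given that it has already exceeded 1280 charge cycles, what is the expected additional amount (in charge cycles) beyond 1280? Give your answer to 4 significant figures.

624.0

The rate is λ = 1/624 = 0.00160256 per charge cycle.
By memorylessness, the remaining amount past any threshold is again Exp(λ) with mean 1/λ = 624 charge cycles.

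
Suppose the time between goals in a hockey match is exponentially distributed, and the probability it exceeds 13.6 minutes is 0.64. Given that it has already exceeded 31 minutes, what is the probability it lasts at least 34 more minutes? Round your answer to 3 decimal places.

From e^(−λ·13.6) = 0.64, λ = −ln(0.64)/13.6 = 0.0328152.
Memoryless: P(X > 31+34 | X > 31) = P(X > 34) = e^(−0.0328152·34) ≈ 0.328.

0.328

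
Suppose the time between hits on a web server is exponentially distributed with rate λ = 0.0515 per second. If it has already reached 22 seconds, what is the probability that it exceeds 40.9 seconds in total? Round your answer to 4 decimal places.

0.3778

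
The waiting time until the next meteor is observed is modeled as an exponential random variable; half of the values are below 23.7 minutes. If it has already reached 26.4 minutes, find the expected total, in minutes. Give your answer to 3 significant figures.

For an exponential, median = ln(2)/λ, so λ = ln 2 / 23.7 = 0.0292467 per minute.
By memorylessness, E[X | X > 26.4] = 26.4 + 1/λ = 26.4 + 34.1919 = 60.5919 minutes.

60.6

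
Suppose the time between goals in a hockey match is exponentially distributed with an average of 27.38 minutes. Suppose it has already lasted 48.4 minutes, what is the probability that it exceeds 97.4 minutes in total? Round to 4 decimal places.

0.1670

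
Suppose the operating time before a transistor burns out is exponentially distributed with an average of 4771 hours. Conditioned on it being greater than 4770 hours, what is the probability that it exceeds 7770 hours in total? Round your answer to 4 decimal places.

0.5332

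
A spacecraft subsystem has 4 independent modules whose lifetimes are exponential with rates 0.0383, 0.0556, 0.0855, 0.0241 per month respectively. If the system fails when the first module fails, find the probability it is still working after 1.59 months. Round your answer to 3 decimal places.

0.724

The time to first failure is exponential with rate Σλ = 0.0383 + 0.0556 + 0.0855 + 0.0241 = 0.2035.
P(min > 1.59) = e^(−0.2035·1.59) = e^(−0.32357) ≈ 0.724.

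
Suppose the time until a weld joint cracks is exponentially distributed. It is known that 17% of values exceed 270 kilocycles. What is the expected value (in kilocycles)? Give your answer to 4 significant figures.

152.4

e^(−λ·270) = 0.17 ⇒ λ = −ln(0.17)/270 = 0.0065628.
Mean = 1/λ = 152.374 kilocycles.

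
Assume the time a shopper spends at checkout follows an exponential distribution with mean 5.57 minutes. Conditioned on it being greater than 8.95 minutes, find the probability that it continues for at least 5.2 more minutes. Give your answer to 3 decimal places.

0.393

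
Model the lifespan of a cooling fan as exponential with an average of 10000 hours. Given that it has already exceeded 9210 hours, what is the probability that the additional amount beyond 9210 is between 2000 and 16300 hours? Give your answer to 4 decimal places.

The rate is λ = 1/10000 = 0.0001 per hour.
Memoryless: the residual past 9210 is again Exp(λ).
P(2000 < residual < 16300) = e^(−λ·2000) − e^(−λ·16300) = 0.81873 − 0.19593 ≈ 0.6228.

0.6228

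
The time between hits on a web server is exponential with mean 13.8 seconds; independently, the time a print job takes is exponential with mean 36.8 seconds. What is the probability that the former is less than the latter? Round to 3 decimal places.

λ_1 = 1/13.8 = 0.0724638, λ_2 = 1/36.8 = 0.0271739.
For independent exponentials, P(the former < the latter) = λ_1/(λ_1+λ_2) = 0.0724638/0.0996377 ≈ 0.727.

0.727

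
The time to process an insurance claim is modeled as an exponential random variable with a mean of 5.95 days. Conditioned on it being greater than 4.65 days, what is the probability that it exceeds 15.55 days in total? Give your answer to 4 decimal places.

The rate is λ = 1/5.95 = 0.168067 per day.
By the memoryless property, P(X > 4.65+10.9 | X > 4.65) = P(X > 10.9).
P(X > 10.9) = e^(−1.8319) ≈ 0.1601.

0.1601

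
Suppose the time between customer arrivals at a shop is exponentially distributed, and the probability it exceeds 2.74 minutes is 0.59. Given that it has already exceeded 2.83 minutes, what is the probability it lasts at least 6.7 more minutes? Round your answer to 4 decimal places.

0.2752

From e^(−λ·2.74) = 0.59, λ = −ln(0.59)/2.74 = 0.192567.
Memoryless: P(X > 2.83+6.7 | X > 2.83) = P(X > 6.7) = e^(−0.192567·6.7) ≈ 0.2752.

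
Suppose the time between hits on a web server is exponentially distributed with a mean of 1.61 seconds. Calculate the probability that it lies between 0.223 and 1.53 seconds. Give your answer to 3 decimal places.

The rate is λ = 1/1.61 = 0.621118 per second.
P(0.223 < X < 1.53) = e^(−λ·0.223) − e^(−λ·1.53) = 0.87066 − 0.38662 ≈ 0.484.

0.484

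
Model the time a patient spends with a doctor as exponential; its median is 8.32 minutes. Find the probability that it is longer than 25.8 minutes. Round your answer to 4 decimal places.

0.1166

For an exponential, median = ln(2)/λ, so λ = ln 2 / 8.32 = 0.083311 per minute.
P(X > 25.8) = e^(−λ·25.8) = e^(−2.1494) ≈ 0.1166.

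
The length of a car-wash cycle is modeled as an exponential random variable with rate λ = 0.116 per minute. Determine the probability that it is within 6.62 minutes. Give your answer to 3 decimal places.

P(X ≤ 6.62) = 1 − e^(−λ·6.62) = 1 − e^(−0.76792) ≈ 0.536.

0.536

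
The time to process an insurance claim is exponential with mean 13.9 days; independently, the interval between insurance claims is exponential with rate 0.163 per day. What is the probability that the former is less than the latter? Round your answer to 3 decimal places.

λ_1 = 1/13.9 = 0.0719424, λ_2 = 0.163.
For independent exponentials, P(the former < the latter) = λ_1/(λ_1+λ_2) = 0.0719424/0.234942 ≈ 0.306.

0.306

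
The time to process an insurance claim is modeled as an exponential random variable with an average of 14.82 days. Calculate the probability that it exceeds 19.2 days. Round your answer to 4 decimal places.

0.2737

The rate is λ = 1/14.82 = 0.0674764 per day.
P(X > 19.2) = e^(−λ·19.2) = e^(−1.2955) ≈ 0.2737.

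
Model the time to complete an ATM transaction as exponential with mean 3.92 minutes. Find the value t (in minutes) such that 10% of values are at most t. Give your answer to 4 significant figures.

0.4130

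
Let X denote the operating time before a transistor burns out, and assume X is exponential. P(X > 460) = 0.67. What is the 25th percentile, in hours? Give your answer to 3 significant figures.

e^(−λ·460) = 0.67 ⇒ λ = −ln(0.67)/460 = 0.000870603.
25th percentile: 1 − e^(−λt) = 0.25, t = −ln(0.75)/λ = 330.44 hours.

330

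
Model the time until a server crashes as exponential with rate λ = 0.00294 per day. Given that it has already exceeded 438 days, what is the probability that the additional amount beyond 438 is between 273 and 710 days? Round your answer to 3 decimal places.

0.324

Memoryless: the residual past 438 is again Exp(λ).
P(273 < residual < 710) = e^(−λ·273) − e^(−λ·710) = 0.44815 − 0.12401 ≈ 0.324.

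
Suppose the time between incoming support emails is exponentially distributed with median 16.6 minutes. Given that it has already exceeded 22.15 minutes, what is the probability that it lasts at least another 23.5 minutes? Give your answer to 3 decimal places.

For an exponential, median = ln(2)/λ, so λ = ln 2 / 16.6 = 0.0417559 per minute.
P(X > s+t | X > s) = e^(−λ(s+t))/e^(−λs) = e^(−λt), independent of s = 22.15.
P(X > 23.5) = e^(−0.98126) ≈ 0.375.

0.375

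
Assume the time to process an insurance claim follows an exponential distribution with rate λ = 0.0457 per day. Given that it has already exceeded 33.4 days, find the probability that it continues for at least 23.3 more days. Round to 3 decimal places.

By the memoryless property, P(X > 33.4+23.3 | X > 33.4) = P(X > 23.3).
P(X > 23.3) = e^(−1.0648) ≈ 0.345.

0.345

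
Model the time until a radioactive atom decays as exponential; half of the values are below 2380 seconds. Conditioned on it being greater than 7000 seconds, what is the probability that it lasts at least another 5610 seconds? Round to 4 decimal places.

For an exponential, median = ln(2)/λ, so λ = ln 2 / 2380 = 0.000291238 per second.
P(X > s+t | X > s) = e^(−λ(s+t))/e^(−λs) = e^(−λt), independent of s = 7000.
P(X > 5610) = e^(−1.6338) ≈ 0.1952.

0.1952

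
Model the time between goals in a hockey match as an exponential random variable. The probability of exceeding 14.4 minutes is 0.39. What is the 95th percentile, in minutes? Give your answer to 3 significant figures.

45.8

e^(−λ·14.4) = 0.39 ⇒ λ = −ln(0.39)/14.4 = 0.0653895.
95th percentile: 1 − e^(−λt) = 0.95, t = −ln(0.05)/λ = 45.8137 minutes.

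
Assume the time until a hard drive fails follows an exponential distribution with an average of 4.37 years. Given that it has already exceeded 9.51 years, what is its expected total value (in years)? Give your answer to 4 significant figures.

The rate is λ = 1/4.37 = 0.228833 per year.
By memorylessness, E[X | X > 9.51] = 9.51 + 1/λ = 9.51 + 4.37 = 13.88 years.

13.88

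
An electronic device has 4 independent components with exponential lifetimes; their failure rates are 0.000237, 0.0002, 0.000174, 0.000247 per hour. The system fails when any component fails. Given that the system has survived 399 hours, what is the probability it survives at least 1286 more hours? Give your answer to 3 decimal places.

Time to first failure ~ Exp(Σλ) with Σλ = 0.000858.
By memorylessness, P(T > 399+1286 | T > 399) = P(T > 1286) = e^(−0.000858·1286) ≈ 0.332.

0.332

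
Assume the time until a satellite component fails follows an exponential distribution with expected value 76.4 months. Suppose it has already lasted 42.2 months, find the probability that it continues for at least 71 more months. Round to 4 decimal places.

0.3948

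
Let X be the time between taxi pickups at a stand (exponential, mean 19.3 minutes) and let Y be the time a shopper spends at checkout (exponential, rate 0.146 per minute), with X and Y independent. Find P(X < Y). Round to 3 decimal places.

0.262

λ_1 = 1/19.3 = 0.0518135, λ_2 = 0.146.
For independent exponentials, P(X < Y) = λ_1/(λ_1+λ_2) = 0.0518135/0.197813 ≈ 0.262.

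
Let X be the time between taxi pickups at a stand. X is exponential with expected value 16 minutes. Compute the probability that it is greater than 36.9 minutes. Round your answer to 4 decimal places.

0.0996

The rate is λ = 1/16 = 0.0625 per minute.
P(X > 36.9) = e^(−λ·36.9) = e^(−2.3062) ≈ 0.0996.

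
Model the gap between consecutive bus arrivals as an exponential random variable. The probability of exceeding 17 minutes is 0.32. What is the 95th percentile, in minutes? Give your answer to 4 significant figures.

e^(−λ·17) = 0.32 ⇒ λ = −ln(0.32)/17 = 0.0670255.
95th percentile: 1 − e^(−λt) = 0.95, t = −ln(0.05)/λ = 44.6954 minutes.

44.70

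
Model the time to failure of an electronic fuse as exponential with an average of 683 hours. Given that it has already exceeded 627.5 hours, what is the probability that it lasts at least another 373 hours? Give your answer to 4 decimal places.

0.5792

The rate is λ = 1/683 = 0.00146413 per hour.
P(X > s+t | X > s) = e^(−λ(s+t))/e^(−λs) = e^(−λt), independent of s = 627.5.
P(X > 373) = e^(−0.54612) ≈ 0.5792.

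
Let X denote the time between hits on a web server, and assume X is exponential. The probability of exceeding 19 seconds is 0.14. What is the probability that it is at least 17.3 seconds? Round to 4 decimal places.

0.1669

e^(−λ·19) = 0.14 ⇒ λ = −ln(0.14)/19 = 0.10348.
P(X > 17.3) = e^(−0.10348·17.3) = e^(−1.7902) ≈ 0.1669.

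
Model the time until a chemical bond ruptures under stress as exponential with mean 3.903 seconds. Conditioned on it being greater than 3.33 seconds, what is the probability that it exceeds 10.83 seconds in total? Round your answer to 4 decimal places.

0.1464

The rate is λ = 1/3.903 = 0.256213 per second.
P(X > s+t | X > s) = e^(−λ(s+t))/e^(−λs) = e^(−λt), independent of s = 3.33.
P(X > 7.5) = e^(−1.9216) ≈ 0.1464.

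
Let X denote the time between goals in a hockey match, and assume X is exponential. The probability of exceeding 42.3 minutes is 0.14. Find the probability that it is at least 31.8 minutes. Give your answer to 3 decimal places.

e^(−λ·42.3) = 0.14 ⇒ λ = −ln(0.14)/42.3 = 0.0464802.
P(X > 31.8) = e^(−0.0464802·31.8) = e^(−1.4781) ≈ 0.228.

0.228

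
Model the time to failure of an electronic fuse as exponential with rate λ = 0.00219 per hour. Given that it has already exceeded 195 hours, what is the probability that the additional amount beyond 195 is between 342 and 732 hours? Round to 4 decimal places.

Memoryless: the residual past 195 is again Exp(λ).
P(342 < residual < 732) = e^(−λ·342) − e^(−λ·732) = 0.47285 − 0.20128 ≈ 0.2716.

0.2716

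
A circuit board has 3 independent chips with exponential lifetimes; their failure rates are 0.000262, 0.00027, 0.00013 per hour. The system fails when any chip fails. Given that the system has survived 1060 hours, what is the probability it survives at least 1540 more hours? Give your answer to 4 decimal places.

0.3608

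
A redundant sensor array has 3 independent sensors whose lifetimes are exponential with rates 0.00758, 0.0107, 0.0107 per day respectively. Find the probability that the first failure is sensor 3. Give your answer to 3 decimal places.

The time to first failure is exponential with rate Σλ = 0.00758 + 0.0107 + 0.0107 = 0.02898.
P(sensor 3 first) = λ_3/Σλ = 0.0107/0.02898 ≈ 0.369.

0.369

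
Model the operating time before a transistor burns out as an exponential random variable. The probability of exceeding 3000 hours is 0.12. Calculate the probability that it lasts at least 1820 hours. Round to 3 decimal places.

e^(−λ·3000) = 0.12 ⇒ λ = −ln(0.12)/3000 = 0.000706755.
P(X > 1820) = e^(−0.000706755·1820) = e^(−1.2863) ≈ 0.276.

0.276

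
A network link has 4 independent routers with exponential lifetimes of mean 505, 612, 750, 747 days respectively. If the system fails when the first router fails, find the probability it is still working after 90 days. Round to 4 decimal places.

The first failure time is exponential with rate Σλ_i = 1/505 + 1/612 + 1/750 + 1/747 = 0.00628621 per day.
P(min > 90) = e^(−0.00628621·90) = e^(−0.56576) ≈ 0.5679.

0.5679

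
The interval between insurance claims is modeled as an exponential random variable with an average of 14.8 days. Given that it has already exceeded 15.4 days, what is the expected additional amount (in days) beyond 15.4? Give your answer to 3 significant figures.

14.8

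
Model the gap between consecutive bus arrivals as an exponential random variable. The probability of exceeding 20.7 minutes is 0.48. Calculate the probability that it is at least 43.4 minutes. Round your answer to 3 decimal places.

0.215

e^(−λ·20.7) = 0.48 ⇒ λ = −ln(0.48)/20.7 = 0.0354574.
P(X > 43.4) = e^(−0.0354574·43.4) = e^(−1.5389) ≈ 0.215.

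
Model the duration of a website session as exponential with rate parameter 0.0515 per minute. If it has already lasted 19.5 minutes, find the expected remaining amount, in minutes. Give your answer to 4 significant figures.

19.42

By memorylessness, the remaining amount past any threshold is again Exp(λ) with mean 1/λ = 19.4175 minutes.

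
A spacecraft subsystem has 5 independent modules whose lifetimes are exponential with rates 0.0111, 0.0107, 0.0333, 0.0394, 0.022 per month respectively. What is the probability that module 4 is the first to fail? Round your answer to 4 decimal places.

The time to first failure is exponential with rate Σλ = 0.0111 + 0.0107 + 0.0333 + 0.0394 + 0.022 = 0.1165.
P(module 4 first) = λ_4/Σλ = 0.0394/0.1165 ≈ 0.3382.

0.3382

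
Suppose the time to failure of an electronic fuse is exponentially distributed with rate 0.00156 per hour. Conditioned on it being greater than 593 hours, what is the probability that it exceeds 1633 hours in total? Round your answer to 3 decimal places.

0.197

By the memoryless property, P(X > 593+1040 | X > 593) = P(X > 1040).
P(X > 1040) = e^(−1.6224) ≈ 0.197.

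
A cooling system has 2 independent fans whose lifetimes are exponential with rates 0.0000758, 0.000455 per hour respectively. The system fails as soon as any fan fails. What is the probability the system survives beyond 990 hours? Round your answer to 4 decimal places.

0.5913

The time to first failure is exponential with rate Σλ = 0.0000758 + 0.000455 = 0.0005308.
P(min > 990) = e^(−0.0005308·990) = e^(−0.52549) ≈ 0.5913.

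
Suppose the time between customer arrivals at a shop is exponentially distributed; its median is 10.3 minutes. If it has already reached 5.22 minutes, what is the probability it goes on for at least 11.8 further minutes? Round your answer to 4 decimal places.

For an exponential, median = ln(2)/λ, so λ = ln 2 / 10.3 = 0.0672958 per minute.
By the memoryless property, P(X > 5.22+11.8 | X > 5.22) = P(X > 11.8).
P(X > 11.8) = e^(−0.79409) ≈ 0.4520.

0.4520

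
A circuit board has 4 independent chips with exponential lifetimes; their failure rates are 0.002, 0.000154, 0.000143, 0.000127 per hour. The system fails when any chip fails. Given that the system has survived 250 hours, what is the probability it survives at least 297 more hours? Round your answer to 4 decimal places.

0.4868

Time to first failure ~ Exp(Σλ) with Σλ = 0.002424.
By memorylessness, P(T > 250+297 | T > 250) = P(T > 297) = e^(−0.002424·297) ≈ 0.4868.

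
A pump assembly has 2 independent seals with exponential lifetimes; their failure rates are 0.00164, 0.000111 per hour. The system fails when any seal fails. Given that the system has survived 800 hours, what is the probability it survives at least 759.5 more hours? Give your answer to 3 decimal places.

0.265

Time to first failure ~ Exp(Σλ) with Σλ = 0.001751.
By memorylessness, P(T > 800+759.5 | T > 800) = P(T > 759.5) = e^(−0.001751·759.5) ≈ 0.265.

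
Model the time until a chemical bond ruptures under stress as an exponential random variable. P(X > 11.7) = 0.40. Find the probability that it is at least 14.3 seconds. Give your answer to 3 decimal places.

e^(−λ·11.7) = 0.40 ⇒ λ = −ln(0.40)/11.7 = 0.0783154.
P(X > 14.3) = e^(−0.0783154·14.3) = e^(−1.1199) ≈ 0.326.

0.326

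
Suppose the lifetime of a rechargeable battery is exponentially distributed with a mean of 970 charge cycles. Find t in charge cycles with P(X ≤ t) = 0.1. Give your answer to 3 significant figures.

102

The rate is λ = 1/970 = 0.00103093 per charge cycle.
Set 1 − e^(−λt) = 0.1, so t = −ln(0.9)/λ = 0.10536/0.00103093 ≈ 102.2 charge cycles.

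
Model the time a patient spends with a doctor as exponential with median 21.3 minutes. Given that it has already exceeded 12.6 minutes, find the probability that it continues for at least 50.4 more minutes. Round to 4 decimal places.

0.1940

For an exponential, median = ln(2)/λ, so λ = ln 2 / 21.3 = 0.0325421 per minute.
The exponential is memoryless, so the remaining time is again Exp(λ): the condition X > 12.6 is irrelevant.
P(X > 50.4) = e^(−1.6401) ≈ 0.1940.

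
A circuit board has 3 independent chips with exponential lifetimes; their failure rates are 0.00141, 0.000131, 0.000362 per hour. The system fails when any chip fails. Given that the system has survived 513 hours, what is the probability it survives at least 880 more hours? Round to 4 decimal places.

Time to first failure ~ Exp(Σλ) with Σλ = 0.001903.
By memorylessness, P(T > 513+880 | T > 513) = P(T > 880) = e^(−0.001903·880) ≈ 0.1874.

0.1874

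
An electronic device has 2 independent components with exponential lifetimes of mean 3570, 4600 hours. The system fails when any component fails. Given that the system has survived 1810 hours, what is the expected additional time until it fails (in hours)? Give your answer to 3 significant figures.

2010

First-failure rate Σλ = 1/3570 + 1/4600 = 0.000497503.
By memorylessness the expected residual is 1/Σλ = 2010.04 hours, regardless of the 1810 already elapsed.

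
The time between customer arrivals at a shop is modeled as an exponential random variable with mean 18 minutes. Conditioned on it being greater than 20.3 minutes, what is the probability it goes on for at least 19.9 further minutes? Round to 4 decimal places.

0.3310

The rate is λ = 1/18 = 0.0555556 per minute.
By the memoryless property, P(X > 20.3+19.9 | X > 20.3) = P(X > 19.9).
P(X > 19.9) = e^(−1.1056) ≈ 0.3310.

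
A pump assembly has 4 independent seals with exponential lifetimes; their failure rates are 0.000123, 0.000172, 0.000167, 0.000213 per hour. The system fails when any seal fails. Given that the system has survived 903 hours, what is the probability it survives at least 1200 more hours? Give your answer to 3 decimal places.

Time to first failure ~ Exp(Σλ) with Σλ = 0.000675.
By memorylessness, P(T > 903+1200 | T > 903) = P(T > 1200) = e^(−0.000675·1200) ≈ 0.445.

0.445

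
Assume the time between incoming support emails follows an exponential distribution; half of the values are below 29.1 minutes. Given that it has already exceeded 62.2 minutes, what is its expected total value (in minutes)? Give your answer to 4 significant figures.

For an exponential, median = ln(2)/λ, so λ = ln 2 / 29.1 = 0.0238195 per minute.
By memorylessness, E[X | X > 62.2] = 62.2 + 1/λ = 62.2 + 41.9824 = 104.182 minutes.

104.2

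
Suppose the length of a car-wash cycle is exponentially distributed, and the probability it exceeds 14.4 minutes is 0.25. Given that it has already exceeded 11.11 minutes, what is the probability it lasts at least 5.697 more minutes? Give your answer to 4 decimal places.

From e^(−λ·14.4) = 0.25, λ = −ln(0.25)/14.4 = 0.0962704.
Memoryless: P(X > 11.11+5.697 | X > 11.11) = P(X > 5.697) = e^(−0.0962704·5.697) ≈ 0.5778.

0.5778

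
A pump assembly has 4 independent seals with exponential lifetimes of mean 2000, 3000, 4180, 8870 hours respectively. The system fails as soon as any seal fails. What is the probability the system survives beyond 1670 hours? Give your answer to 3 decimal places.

0.138

The first failure time is exponential with rate Σλ_i = 1/2000 + 1/3000 + 1/4180 + 1/8870 = 0.00118531 per hour.
P(min > 1670) = e^(−0.00118531·1670) = e^(−1.9795) ≈ 0.138.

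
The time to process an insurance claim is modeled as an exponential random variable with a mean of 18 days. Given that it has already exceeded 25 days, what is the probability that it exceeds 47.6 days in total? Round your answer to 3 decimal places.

The rate is λ = 1/18 = 0.0555556 per day.
By the memoryless property, P(X > 25+22.6 | X > 25) = P(X > 22.6).
P(X > 22.6) = e^(−1.2556) ≈ 0.285.

0.285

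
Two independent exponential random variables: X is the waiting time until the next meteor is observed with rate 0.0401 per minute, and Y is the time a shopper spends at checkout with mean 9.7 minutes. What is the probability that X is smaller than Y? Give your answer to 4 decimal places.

0.2800

λ_1 = 0.0401, λ_2 = 1/9.7 = 0.103093.
For independent exponentials, P(X < Y) = λ_1/(λ_1+λ_2) = 0.0401/0.143193 ≈ 0.2800.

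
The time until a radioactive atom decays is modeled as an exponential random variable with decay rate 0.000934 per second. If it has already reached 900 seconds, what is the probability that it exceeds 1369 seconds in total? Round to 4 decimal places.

0.6453

By the memoryless property, P(X > 900+469 | X > 900) = P(X > 469).
P(X > 469) = e^(−0.43805) ≈ 0.6453.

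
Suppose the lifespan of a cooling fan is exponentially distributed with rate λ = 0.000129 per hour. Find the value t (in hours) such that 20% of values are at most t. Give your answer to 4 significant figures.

Set 1 − e^(−λt) = 0.2, so t = −ln(0.8)/λ = 0.22314/0.000129 ≈ 1729.79 hours.

1730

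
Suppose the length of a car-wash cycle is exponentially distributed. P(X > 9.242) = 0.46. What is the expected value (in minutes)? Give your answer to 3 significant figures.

e^(−λ·9.242) = 0.46 ⇒ λ = −ln(0.46)/9.242 = 0.0840217.
Mean = 1/λ = 11.9017 minutes.

11.9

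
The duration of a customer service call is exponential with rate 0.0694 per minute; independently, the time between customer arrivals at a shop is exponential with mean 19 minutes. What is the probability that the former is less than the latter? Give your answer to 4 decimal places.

0.5687

λ_1 = 0.0694, λ_2 = 1/19 = 0.0526316.
For independent exponentials, P(the former < the latter) = λ_1/(λ_1+λ_2) = 0.0694/0.122032 ≈ 0.5687.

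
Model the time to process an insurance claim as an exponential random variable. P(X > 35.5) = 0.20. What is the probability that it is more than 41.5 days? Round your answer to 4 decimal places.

0.1524

e^(−λ·35.5) = 0.20 ⇒ λ = −ln(0.20)/35.5 = 0.0453363.
P(X > 41.5) = e^(−0.0453363·41.5) = e^(−1.8815) ≈ 0.1524.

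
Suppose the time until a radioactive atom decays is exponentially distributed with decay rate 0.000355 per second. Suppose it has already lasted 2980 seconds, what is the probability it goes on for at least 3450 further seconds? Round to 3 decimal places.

The exponential is memoryless, so the remaining time is again Exp(λ): the condition X > 2980 is irrelevant.
P(X > 3450) = e^(−1.2248) ≈ 0.294.

0.294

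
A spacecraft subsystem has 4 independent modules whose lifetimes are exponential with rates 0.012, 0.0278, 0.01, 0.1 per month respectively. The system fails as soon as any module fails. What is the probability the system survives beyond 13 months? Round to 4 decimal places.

0.1426

The time to first failure is exponential with rate Σλ = 0.012 + 0.0278 + 0.01 + 0.1 = 0.1498.
P(min > 13) = e^(−0.1498·13) = e^(−1.9474) ≈ 0.1426.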